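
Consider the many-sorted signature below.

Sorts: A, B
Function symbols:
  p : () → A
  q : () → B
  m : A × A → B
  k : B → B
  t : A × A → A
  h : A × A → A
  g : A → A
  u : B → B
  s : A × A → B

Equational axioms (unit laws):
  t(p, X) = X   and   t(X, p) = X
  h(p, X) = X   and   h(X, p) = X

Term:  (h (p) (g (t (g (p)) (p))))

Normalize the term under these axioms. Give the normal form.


normal form = (g (g (p)))

1. (h (p) (g (t (g (p)) (p))))  →  (g (t (g (p)) (p)))
2. (g (t (g (p)) (p)))  →  (g (g (p)))


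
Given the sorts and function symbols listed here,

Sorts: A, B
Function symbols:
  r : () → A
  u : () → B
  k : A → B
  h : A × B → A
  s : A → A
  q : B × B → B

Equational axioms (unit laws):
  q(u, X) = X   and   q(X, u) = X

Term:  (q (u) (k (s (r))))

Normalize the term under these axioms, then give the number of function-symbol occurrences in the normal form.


size = 3

1. (q (u) (k (s (r))))  →  (k (s (r)))
normal form: (k (s (r)))


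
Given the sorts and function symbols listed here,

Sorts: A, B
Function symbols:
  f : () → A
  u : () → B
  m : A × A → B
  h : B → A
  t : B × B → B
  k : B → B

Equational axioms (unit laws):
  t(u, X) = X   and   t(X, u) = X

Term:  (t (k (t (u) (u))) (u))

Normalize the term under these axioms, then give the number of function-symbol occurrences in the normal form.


1. (t (k (t (u) (u))) (u))  →  (k (t (u) (u)))
2. (k (t (u) (u)))  →  (k (u))
normal form: (k (u))

size = 2


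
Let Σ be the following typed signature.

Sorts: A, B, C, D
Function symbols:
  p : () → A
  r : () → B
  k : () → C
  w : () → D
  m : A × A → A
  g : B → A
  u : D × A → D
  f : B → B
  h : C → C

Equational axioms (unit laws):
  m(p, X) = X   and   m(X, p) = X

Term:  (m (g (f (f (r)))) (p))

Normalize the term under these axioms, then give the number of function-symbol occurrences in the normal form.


1. (m (g (f (f (r)))) (p))  →  (g (f (f (r))))
normal form: (g (f (f (r))))

size = 4


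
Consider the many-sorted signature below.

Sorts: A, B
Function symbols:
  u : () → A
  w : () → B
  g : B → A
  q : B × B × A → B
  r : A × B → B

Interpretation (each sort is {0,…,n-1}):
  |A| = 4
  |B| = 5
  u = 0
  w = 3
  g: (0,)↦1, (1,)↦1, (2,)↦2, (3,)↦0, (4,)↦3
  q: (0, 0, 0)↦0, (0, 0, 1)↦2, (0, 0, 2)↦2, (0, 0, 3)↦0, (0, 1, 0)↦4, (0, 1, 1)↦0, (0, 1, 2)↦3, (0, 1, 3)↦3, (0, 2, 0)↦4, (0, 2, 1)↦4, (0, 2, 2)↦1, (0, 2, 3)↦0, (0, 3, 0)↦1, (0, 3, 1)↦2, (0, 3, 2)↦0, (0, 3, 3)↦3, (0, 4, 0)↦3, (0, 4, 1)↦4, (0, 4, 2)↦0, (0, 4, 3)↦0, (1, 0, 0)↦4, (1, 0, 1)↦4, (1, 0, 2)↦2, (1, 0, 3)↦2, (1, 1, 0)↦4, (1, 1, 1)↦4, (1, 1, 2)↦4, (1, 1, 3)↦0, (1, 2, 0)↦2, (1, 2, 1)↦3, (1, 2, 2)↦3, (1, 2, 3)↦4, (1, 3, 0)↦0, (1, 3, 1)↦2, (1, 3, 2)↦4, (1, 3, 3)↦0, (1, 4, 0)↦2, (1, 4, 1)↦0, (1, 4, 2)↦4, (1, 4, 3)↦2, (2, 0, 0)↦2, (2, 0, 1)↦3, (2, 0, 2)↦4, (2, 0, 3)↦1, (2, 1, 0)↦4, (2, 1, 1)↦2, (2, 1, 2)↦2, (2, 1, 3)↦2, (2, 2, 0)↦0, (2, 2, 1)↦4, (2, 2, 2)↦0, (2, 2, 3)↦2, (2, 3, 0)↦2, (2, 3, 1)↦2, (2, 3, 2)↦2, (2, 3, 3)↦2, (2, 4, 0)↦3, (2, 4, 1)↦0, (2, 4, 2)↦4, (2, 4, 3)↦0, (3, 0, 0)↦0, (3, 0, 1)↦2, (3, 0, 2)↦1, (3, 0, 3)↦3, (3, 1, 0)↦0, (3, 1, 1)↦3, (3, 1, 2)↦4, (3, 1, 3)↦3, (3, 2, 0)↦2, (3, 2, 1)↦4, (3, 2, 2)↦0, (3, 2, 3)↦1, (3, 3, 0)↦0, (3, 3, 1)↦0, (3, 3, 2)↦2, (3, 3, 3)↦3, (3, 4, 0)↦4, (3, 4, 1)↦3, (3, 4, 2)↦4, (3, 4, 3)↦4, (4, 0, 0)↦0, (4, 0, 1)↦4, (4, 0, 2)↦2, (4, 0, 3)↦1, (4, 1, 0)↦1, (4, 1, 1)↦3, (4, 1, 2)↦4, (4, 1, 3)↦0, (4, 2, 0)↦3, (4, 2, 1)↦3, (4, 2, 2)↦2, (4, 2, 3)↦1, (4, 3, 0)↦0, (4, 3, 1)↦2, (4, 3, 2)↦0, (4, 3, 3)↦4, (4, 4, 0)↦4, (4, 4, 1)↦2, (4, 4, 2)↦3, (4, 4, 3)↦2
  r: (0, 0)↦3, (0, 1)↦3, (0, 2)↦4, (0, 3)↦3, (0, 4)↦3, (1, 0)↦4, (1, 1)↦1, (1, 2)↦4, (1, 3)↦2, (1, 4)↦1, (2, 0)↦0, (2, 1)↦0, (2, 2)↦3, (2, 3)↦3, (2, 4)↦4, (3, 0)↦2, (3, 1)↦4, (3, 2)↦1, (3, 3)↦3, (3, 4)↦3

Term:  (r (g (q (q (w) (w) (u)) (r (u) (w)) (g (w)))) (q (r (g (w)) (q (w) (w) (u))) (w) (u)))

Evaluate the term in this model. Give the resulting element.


  w = 3
  w = 3
  u = 0
  (q (w) (w) (u)) = q(3, 3, 0) = 0
  u = 0
  w = 3
  (r (u) (w)) = r(0, 3) = 3
  w = 3
  (g (w)) = g(3,) = 0
  (q (q (w) (w) (u)) (r (u) (w)) (g (w))) = q(0, 3, 0) = 1
  (g (q (q (w) (w) (u)) (r (u) (w)) (g (w)))) = g(1,) = 1
  w = 3
  (g (w)) = g(3,) = 0
  w = 3
  w = 3
  u = 0
  (q (w) (w) (u)) = q(3, 3, 0) = 0
  (r (g (w)) (q (w) (w) (u))) = r(0, 0) = 3
  w = 3
  u = 0
  (q (r (g (w)) (q (w) (w) (u))) (w) (u)) = q(3, 3, 0) = 0
  (r (g (q (q (w) (w) (u)) (r (u) (w)) (g (w)))) (q (r (g (w)) (q (w) (w) (u))) (w) (u))) = r(1, 0) = 4

value = 4


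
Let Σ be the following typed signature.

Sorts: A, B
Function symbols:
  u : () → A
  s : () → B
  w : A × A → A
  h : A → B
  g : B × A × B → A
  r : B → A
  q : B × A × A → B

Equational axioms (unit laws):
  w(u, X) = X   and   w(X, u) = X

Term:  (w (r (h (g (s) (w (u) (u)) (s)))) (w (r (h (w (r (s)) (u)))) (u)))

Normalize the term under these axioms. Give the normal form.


normal form = (w (r (h (g (s) (u) (s)))) (r (h (r (s)))))

1. (w (r (h (g (s) (w (u) (u)) (s)))) (w (r (h (w (r (s)) (u)))) (u)))  →  (w (r (h (g (s) (u) (s)))) (w (r (h (w (r (s)) (u)))) (u)))
2. (w (r (h (g (s) (u) (s)))) (w (r (h (w (r (s)) (u)))) (u)))  →  (w (r (h (g (s) (u) (s)))) (r (h (w (r (s)) (u)))))
3. (w (r (h (g (s) (u) (s)))) (r (h (w (r (s)) (u)))))  →  (w (r (h (g (s) (u) (s)))) (r (h (r (s)))))


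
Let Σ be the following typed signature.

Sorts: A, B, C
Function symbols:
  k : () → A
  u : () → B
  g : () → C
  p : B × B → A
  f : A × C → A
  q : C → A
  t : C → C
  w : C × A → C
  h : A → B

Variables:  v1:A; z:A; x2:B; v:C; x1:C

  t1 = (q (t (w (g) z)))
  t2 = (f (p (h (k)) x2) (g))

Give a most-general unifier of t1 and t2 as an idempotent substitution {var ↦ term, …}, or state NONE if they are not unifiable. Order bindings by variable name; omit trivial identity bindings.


NONE (not unifiable)

head clash or occurs-check failure — not unifiable


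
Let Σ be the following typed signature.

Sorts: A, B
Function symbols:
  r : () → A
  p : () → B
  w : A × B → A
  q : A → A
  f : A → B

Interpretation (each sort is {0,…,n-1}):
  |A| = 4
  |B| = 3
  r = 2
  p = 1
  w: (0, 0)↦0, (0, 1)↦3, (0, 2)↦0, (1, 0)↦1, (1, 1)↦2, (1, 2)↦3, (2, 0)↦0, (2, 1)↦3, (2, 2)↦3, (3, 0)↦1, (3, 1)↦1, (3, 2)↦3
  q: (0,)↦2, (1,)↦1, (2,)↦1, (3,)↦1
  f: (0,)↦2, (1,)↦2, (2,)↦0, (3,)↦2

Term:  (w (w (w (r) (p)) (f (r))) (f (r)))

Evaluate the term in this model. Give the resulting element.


  r = 2
  p = 1
  (w (r) (p)) = w(2, 1) = 3
  r = 2
  (f (r)) = f(2,) = 0
  (w (w (r) (p)) (f (r))) = w(3, 0) = 1
  r = 2
  (f (r)) = f(2,) = 0
  (w (w (w (r) (p)) (f (r))) (f (r))) = w(1, 0) = 1

value = 1


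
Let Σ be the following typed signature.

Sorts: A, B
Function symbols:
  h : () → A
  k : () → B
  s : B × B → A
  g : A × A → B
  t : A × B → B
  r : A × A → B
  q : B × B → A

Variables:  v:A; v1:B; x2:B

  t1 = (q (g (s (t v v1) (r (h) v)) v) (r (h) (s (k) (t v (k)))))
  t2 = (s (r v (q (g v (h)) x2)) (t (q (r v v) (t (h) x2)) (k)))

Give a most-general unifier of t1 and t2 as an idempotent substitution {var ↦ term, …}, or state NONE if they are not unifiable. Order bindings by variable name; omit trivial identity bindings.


head clash or occurs-check failure — not unifiable

NONE (not unifiable)


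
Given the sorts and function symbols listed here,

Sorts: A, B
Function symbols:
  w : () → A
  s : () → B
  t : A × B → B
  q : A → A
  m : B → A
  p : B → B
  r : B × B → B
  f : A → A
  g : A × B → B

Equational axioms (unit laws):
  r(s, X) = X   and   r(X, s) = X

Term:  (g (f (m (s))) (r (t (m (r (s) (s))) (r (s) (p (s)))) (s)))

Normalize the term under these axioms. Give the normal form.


normal form = (g (f (m (s))) (t (m (s)) (p (s))))

1. (g (f (m (s))) (r (t (m (r (s) (s))) (r (s) (p (s)))) (s)))  →  (g (f (m (s))) (t (m (r (s) (s))) (r (s) (p (s)))))
2. (g (f (m (s))) (t (m (r (s) (s))) (r (s) (p (s)))))  →  (g (f (m (s))) (t (m (s)) (r (s) (p (s)))))
3. (g (f (m (s))) (t (m (s)) (r (s) (p (s)))))  →  (g (f (m (s))) (t (m (s)) (p (s))))


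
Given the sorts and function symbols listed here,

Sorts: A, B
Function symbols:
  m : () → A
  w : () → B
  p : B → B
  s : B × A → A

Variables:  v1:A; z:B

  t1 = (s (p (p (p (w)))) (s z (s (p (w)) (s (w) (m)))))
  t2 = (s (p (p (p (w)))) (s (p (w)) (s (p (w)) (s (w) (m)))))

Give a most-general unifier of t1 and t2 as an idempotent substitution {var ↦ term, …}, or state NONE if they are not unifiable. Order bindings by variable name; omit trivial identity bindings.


{z ↦ (p (w))}


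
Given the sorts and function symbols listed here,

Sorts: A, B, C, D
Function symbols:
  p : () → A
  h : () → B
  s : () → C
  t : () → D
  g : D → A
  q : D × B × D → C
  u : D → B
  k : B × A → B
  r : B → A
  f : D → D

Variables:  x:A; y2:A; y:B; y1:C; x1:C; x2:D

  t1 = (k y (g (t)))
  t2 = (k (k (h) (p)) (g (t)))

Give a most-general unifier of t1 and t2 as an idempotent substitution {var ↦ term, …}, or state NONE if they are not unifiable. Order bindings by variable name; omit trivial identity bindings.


{y ↦ (k (h) (p))}


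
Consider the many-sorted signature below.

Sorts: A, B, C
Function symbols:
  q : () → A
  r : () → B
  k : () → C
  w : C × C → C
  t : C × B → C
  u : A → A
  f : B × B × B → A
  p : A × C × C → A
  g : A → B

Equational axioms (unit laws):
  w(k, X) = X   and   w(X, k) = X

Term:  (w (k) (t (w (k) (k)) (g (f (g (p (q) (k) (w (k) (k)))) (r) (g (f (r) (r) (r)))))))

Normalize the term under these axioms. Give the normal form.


normal form = (t (k) (g (f (g (p (q) (k) (k))) (r) (g (f (r) (r) (r))))))

1. (w (k) (t (w (k) (k)) (g (f (g (p (q) (k) (w (k) (k)))) (r) (g (f (r) (r) (r)))))))  →  (t (w (k) (k)) (g (f (g (p (q) (k) (w (k) (k)))) (r) (g (f (r) (r) (r))))))
2. (t (w (k) (k)) (g (f (g (p (q) (k) (w (k) (k)))) (r) (g (f (r) (r) (r))))))  →  (t (k) (g (f (g (p (q) (k) (w (k) (k)))) (r) (g (f (r) (r) (r))))))
3. (t (k) (g (f (g (p (q) (k) (w (k) (k)))) (r) (g (f (r) (r) (r))))))  →  (t (k) (g (f (g (p (q) (k) (k))) (r) (g (f (r) (r) (r))))))


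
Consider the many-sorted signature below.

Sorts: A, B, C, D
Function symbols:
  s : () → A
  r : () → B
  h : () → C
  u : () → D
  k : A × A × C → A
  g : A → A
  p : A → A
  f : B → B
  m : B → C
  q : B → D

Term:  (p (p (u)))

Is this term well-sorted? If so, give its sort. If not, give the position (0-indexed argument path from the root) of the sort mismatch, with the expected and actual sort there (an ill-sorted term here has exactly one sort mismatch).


    (u) : D
  (p (u)) : ✗ arg 0 at [0, 0] has sort D, expected A

ill-sorted at position [0, 0]: expected A, got D


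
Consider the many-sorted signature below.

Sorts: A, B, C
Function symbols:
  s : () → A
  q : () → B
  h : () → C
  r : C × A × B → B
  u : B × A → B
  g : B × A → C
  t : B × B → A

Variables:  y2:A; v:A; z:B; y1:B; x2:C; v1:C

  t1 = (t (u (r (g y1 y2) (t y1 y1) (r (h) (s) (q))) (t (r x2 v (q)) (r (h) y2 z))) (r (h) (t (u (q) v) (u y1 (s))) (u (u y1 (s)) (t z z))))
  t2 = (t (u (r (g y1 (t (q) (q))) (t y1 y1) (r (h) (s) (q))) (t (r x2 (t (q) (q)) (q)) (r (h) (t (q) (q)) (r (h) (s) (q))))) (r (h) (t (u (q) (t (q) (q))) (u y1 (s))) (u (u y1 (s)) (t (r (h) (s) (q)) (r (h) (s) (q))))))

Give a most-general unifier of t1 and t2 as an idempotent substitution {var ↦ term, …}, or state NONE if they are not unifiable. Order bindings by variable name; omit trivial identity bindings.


{v ↦ (t (q) (q)), y2 ↦ (t (q) (q)), z ↦ (r (h) (s) (q))}


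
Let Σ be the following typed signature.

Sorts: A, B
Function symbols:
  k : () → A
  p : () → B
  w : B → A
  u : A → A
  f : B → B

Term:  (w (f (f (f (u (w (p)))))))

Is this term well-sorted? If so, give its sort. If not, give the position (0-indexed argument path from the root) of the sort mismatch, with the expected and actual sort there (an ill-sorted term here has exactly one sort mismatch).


            (p) : B
          (w (p)) : A
        (u (w (p))) : A
      (f (u (w (p)))) : ✗ arg 0 at [0, 0, 0, 0] has sort A, expected B

ill-sorted at position [0, 0, 0, 0]: expected B, got A


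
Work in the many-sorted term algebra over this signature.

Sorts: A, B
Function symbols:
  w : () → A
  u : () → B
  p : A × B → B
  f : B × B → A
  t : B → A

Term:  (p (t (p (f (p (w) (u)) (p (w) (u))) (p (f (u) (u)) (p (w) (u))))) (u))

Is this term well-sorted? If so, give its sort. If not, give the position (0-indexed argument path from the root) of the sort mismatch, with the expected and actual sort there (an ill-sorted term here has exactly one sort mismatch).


          (w) : A
          (u) : B
        (p (w) (u)) : B
          (w) : A
          (u) : B
        (p (w) (u)) : B
      (f (p (w) (u)) (p (w) (u))) : A
          (u) : B
          (u) : B
        (f (u) (u)) : A
          (w) : A
          (u) : B
        (p (w) (u)) : B
      (p (f (u) (u)) (p (w) (u))) : B
    (p (f (p (w) (u)) (p (w) (u))) (p (f (u) (u)) (p (w) (u)))) : B
  (t (p (f (p (w) (u)) (p (w) (u))) (p (f (u) (u)) (p (w) (u))))) : A
  (u) : B
(p (t (p (f (p (w) (u)) (p (w) (u))) (p (f (u) (u)) (p (w) (u))))) (u)) : B

well-sorted; sort = B


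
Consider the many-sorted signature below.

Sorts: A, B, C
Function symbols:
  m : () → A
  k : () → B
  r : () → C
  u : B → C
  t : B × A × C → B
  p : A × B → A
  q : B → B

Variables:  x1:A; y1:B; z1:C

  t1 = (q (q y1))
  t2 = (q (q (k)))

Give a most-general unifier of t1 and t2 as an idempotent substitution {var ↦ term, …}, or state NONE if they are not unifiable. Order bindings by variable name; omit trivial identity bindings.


{y1 ↦ (k)}


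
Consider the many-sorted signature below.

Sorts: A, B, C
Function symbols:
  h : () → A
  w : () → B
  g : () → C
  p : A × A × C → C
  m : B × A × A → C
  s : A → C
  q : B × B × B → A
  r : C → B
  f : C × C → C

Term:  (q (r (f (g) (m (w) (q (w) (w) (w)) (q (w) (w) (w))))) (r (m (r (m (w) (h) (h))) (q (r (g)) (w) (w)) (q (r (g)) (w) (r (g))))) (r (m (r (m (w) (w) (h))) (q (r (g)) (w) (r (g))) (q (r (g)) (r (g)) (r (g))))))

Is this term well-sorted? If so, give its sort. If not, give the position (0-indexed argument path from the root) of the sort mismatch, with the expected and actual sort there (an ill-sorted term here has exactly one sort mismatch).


ill-sorted at position [2, 0, 0, 0, 1]: expected A, got B

      (g) : C
        (w) : B
          (w) : B
          (w) : B
          (w) : B
        (q (w) (w) (w)) : A
          (w) : B
          (w) : B
          (w) : B
        (q (w) (w) (w)) : A
      (m (w) (q (w) (w) (w)) (q (w) (w) (w))) : C
    (f (g) (m (w) (q (w) (w) (w)) (q (w) (w) (w)))) : C
  (r (f (g) (m (w) (q (w) (w) (w)) (q (w) (w) (w))))) : B
          (w) : B
          (h) : A
          (h) : A
        (m (w) (h) (h)) : C
      (r (m (w) (h) (h))) : B
          (g) : C
        (r (g)) : B
        (w) : B
        (w) : B
      (q (r (g)) (w) (w)) : A
          (g) : C
        (r (g)) : B
        (w) : B
          (g) : C
        (r (g)) : B
      (q (r (g)) (w) (r (g))) : A
    (m (r (m (w) (h) (h))) (q (r (g)) (w) (w)) (q (r (g)) (w) (r (g)))) : C
  (r (m (r (m (w) (h) (h))) (q (r (g)) (w) (w)) (q (r (g)) (w) (r (g))))) : B
          (w) : B
          (w) : B
          (h) : A
        (m (w) (w) (h)) : ✗ arg 1 at [2, 0, 0, 0, 1] has sort B, expected A
          (g) : C
        (r (g)) : B
        (w) : B
          (g) : C
        (r (g)) : B
      (q (r (g)) (w) (r (g))) : A
          (g) : C
        (r (g)) : B
          (g) : C
        (r (g)) : B
          (g) : C
        (r (g)) : B
      (q (r (g)) (r (g)) (r (g))) : A


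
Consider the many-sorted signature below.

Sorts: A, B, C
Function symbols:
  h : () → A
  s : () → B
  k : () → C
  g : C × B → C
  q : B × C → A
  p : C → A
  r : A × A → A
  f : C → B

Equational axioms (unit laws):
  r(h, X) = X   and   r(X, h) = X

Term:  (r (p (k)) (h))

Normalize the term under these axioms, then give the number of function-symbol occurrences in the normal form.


1. (r (p (k)) (h))  →  (p (k))
normal form: (p (k))

size = 2


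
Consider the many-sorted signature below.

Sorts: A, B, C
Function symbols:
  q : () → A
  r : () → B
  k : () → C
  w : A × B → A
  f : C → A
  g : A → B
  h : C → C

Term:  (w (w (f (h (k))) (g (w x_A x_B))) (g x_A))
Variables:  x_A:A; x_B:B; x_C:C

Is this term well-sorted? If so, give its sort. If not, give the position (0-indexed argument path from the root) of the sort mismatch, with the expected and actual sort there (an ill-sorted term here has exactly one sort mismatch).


        (k) : C
      (h (k)) : C
    (f (h (k))) : A
        x_A : A
        x_B : B
      (w x_A x_B) : A
    (g (w x_A x_B)) : B
  (w (f (h (k))) (g (w x_A x_B))) : A
    x_A : A
  (g x_A) : B
(w (w (f (h (k))) (g (w x_A x_B))) (g x_A)) : A

well-sorted; sort = A


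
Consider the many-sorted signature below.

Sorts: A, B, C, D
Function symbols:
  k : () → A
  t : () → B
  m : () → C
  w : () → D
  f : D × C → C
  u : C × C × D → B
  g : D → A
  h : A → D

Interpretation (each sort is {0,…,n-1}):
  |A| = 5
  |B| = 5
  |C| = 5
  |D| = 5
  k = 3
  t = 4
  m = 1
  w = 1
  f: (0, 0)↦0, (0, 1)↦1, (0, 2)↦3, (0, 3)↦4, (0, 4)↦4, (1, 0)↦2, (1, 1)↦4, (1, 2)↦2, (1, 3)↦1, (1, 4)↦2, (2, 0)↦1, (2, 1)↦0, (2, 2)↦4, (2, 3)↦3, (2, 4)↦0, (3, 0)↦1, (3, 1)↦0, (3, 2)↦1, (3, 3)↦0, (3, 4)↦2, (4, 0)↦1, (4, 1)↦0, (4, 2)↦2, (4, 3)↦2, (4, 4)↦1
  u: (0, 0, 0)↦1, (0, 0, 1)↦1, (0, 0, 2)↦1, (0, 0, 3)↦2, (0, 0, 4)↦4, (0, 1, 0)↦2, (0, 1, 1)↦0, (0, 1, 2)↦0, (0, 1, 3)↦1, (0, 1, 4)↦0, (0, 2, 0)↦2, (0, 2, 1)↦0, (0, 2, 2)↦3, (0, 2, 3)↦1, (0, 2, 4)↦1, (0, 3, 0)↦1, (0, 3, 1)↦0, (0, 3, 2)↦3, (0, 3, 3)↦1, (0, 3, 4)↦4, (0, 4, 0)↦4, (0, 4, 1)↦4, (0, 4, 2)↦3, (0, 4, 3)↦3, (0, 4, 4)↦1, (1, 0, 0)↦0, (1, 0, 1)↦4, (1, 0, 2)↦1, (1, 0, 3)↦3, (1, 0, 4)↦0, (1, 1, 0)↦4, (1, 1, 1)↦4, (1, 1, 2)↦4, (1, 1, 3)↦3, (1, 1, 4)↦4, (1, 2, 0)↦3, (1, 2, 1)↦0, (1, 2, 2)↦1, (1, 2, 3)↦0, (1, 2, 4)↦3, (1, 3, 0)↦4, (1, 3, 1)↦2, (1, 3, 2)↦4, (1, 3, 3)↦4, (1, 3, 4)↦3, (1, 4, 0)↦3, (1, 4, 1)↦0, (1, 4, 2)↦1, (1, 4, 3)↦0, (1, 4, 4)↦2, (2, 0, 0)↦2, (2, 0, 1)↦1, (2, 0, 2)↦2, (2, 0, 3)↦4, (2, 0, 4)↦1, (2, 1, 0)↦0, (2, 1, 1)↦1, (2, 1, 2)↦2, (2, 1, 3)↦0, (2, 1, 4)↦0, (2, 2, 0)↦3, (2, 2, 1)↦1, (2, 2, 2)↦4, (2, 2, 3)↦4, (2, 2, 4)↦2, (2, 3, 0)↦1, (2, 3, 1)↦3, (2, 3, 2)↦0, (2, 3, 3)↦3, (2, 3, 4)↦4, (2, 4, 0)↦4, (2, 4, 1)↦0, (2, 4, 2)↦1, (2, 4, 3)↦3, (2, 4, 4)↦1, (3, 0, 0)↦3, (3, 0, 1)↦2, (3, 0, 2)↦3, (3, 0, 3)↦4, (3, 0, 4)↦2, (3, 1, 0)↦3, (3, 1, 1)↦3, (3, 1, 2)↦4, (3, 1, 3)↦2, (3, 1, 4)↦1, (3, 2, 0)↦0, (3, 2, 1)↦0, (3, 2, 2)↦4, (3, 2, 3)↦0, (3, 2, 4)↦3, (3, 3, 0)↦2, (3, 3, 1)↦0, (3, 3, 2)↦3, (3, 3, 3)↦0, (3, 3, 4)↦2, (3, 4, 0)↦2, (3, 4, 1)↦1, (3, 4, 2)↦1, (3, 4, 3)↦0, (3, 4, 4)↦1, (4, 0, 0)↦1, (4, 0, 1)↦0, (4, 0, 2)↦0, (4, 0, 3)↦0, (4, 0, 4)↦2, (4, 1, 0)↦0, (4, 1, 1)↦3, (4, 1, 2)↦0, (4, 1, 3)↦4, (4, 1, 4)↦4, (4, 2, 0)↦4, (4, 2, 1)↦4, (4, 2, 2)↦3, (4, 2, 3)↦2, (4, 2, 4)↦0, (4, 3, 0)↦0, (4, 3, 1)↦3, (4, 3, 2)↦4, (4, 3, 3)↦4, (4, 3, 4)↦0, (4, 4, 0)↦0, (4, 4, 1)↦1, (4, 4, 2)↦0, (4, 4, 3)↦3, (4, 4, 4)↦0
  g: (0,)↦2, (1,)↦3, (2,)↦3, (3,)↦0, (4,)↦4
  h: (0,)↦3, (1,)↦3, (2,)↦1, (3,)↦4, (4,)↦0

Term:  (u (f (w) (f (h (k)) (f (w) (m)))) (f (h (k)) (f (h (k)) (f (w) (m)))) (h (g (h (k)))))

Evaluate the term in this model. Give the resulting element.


  w = 1
  k = 3
  (h (k)) = h(3,) = 4
  w = 1
  m = 1
  (f (w) (m)) = f(1, 1) = 4
  (f (h (k)) (f (w) (m))) = f(4, 4) = 1
  (f (w) (f (h (k)) (f (w) (m)))) = f(1, 1) = 4
  k = 3
  (h (k)) = h(3,) = 4
  k = 3
  (h (k)) = h(3,) = 4
  w = 1
  m = 1
  (f (w) (m)) = f(1, 1) = 4
  (f (h (k)) (f (w) (m))) = f(4, 4) = 1
  (f (h (k)) (f (h (k)) (f (w) (m)))) = f(4, 1) = 0
  k = 3
  (h (k)) = h(3,) = 4
  (g (h (k))) = g(4,) = 4
  (h (g (h (k)))) = h(4,) = 0
  (u (f (w) (f (h (k)) (f (w) (m)))) (f (h (k)) (f (h (k)) (f (w) (m)))) (h (g (h (k))))) = u(4, 0, 0) = 1

value = 1


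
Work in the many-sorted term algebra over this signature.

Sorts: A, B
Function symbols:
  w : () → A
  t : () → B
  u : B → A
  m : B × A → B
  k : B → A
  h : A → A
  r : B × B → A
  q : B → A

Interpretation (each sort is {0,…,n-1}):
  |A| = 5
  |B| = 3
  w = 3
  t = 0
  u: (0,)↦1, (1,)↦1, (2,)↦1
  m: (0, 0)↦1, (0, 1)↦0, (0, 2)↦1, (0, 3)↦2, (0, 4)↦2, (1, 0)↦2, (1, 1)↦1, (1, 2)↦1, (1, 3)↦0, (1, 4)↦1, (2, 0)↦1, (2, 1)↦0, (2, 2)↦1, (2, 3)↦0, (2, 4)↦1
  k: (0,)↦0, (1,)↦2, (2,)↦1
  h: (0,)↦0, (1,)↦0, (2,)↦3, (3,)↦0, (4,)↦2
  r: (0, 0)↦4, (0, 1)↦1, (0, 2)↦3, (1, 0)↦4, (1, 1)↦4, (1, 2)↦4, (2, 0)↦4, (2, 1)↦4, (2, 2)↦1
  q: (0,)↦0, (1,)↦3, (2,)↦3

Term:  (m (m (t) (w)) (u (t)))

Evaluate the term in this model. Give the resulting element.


value = 0

  t = 0
  w = 3
  (m (t) (w)) = m(0, 3) = 2
  t = 0
  (u (t)) = u(0,) = 1
  (m (m (t) (w)) (u (t))) = m(2, 1) = 0


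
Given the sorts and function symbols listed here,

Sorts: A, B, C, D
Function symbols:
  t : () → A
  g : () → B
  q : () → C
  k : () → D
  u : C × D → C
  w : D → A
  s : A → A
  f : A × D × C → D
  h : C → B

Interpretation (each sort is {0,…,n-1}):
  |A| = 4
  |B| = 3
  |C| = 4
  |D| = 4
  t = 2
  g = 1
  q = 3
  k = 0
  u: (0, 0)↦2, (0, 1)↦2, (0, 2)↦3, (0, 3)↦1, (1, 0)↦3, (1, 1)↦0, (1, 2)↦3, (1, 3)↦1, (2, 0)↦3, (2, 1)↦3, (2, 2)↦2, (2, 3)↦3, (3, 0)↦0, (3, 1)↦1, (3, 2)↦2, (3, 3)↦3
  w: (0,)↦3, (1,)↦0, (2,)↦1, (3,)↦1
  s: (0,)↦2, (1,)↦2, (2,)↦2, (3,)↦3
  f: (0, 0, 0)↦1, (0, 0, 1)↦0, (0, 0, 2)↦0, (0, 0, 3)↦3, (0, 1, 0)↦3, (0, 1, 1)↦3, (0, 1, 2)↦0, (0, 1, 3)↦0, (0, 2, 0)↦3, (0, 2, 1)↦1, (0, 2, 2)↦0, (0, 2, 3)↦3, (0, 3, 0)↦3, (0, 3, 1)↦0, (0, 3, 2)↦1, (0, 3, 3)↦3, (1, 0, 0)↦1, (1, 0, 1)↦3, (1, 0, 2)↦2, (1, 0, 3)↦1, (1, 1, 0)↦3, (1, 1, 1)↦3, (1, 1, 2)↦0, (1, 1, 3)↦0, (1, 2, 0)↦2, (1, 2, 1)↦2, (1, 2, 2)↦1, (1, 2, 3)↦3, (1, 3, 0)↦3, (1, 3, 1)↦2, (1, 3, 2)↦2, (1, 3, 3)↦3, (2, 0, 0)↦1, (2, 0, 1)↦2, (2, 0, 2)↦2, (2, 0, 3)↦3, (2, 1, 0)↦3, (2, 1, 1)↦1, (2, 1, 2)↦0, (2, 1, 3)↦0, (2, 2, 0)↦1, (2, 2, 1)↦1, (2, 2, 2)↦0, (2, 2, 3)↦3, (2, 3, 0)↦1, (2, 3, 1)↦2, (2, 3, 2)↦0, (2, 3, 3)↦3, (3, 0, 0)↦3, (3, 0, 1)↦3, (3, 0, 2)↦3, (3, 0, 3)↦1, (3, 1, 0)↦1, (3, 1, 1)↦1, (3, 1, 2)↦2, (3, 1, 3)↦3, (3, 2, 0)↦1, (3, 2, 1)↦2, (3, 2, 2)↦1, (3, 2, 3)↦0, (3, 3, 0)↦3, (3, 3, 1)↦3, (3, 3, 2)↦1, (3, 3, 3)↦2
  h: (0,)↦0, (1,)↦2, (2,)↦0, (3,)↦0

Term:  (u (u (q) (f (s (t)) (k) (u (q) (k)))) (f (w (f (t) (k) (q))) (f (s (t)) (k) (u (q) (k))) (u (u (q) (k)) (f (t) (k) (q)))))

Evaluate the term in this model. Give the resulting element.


value = 1

  q = 3
  t = 2
  (s (t)) = s(2,) = 2
  k = 0
  q = 3
  k = 0
  (u (q) (k)) = u(3, 0) = 0
  (f (s (t)) (k) (u (q) (k))) = f(2, 0, 0) = 1
  (u (q) (f (s (t)) (k) (u (q) (k)))) = u(3, 1) = 1
  t = 2
  k = 0
  q = 3
  (f (t) (k) (q)) = f(2, 0, 3) = 3
  (w (f (t) (k) (q))) = w(3,) = 1
  t = 2
  (s (t)) = s(2,) = 2
  k = 0
  q = 3
  k = 0
  (u (q) (k)) = u(3, 0) = 0
  (f (s (t)) (k) (u (q) (k))) = f(2, 0, 0) = 1
  q = 3
  k = 0
  (u (q) (k)) = u(3, 0) = 0
  t = 2
  k = 0
  q = 3
  (f (t) (k) (q)) = f(2, 0, 3) = 3
  (u (u (q) (k)) (f (t) (k) (q))) = u(0, 3) = 1
  (f (w (f (t) (k) (q))) (f (s (t)) (k) (u (q) (k))) (u (u (q) (k)) (f (t) (k) (q)))) = f(1, 1, 1) = 3
  (u (u (q) (f (s (t)) (k) (u (q) (k)))) (f (w (f (t) (k) (q))) (f (s (t)) (k) (u (q) (k))) (u (u (q) (k)) (f (t) (k) (q))))) = u(1, 3) = 1


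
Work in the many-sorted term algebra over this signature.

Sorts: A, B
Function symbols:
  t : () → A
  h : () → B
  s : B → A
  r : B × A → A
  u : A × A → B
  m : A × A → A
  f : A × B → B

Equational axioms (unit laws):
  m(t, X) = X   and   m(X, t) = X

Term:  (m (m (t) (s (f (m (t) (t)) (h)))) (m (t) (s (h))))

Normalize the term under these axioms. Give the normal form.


normal form = (m (s (f (t) (h))) (s (h)))

1. (m (m (t) (s (f (m (t) (t)) (h)))) (m (t) (s (h))))  →  (m (s (f (m (t) (t)) (h))) (m (t) (s (h))))
2. (m (s (f (m (t) (t)) (h))) (m (t) (s (h))))  →  (m (s (f (t) (h))) (m (t) (s (h))))
3. (m (s (f (t) (h))) (m (t) (s (h))))  →  (m (s (f (t) (h))) (s (h)))


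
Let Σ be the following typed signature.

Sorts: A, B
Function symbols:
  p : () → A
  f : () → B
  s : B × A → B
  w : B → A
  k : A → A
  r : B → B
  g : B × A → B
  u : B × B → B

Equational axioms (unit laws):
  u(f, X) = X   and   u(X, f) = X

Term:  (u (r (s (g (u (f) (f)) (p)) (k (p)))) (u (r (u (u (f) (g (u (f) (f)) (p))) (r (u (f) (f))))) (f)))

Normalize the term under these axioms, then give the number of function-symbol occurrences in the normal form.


1. (u (r (s (g (u (f) (f)) (p)) (k (p)))) (u (r (u (u (f) (g (u (f) (f)) (p))) (r (u (f) (f))))) (f)))  →  (u (r (s (g (f) (p)) (k (p)))) (u (r (u (u (f) (g (u (f) (f)) (p))) (r (u (f) (f))))) (f)))
2. (u (r (s (g (f) (p)) (k (p)))) (u (r (u (u (f) (g (u (f) (f)) (p))) (r (u (f) (f))))) (f)))  →  (u (r (s (g (f) (p)) (k (p)))) (r (u (u (f) (g (u (f) (f)) (p))) (r (u (f) (f))))))
3. (u (r (s (g (f) (p)) (k (p)))) (r (u (u (f) (g (u (f) (f)) (p))) (r (u (f) (f))))))  →  (u (r (s (g (f) (p)) (k (p)))) (r (u (g (u (f) (f)) (p)) (r (u (f) (f))))))
4. (u (r (s (g (f) (p)) (k (p)))) (r (u (g (u (f) (f)) (p)) (r (u (f) (f))))))  →  (u (r (s (g (f) (p)) (k (p)))) (r (u (g (f) (p)) (r (u (f) (f))))))
5. (u (r (s (g (f) (p)) (k (p)))) (r (u (g (f) (p)) (r (u (f) (f))))))  →  (u (r (s (g (f) (p)) (k (p)))) (r (u (g (f) (p)) (r (f)))))
normal form: (u (r (s (g (f) (p)) (k (p)))) (r (u (g (f) (p)) (r (f)))))

size = 15


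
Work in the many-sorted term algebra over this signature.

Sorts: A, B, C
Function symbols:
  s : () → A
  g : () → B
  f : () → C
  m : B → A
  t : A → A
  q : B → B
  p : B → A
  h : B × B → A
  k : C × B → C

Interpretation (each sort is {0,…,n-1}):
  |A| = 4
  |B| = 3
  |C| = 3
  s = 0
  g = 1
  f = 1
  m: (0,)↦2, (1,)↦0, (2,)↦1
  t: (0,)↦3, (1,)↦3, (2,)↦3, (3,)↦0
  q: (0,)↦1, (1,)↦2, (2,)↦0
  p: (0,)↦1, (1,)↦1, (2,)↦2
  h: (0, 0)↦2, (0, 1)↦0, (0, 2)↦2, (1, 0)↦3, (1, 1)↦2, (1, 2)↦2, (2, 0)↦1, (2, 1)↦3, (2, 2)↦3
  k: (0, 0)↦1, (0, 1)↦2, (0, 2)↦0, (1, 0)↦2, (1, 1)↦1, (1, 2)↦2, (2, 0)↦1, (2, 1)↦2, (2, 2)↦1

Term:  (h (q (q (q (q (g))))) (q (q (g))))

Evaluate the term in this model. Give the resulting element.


  g = 1
  (q (g)) = q(1,) = 2
  (q (q (g))) = q(2,) = 0
  (q (q (q (g)))) = q(0,) = 1
  (q (q (q (q (g))))) = q(1,) = 2
  g = 1
  (q (g)) = q(1,) = 2
  (q (q (g))) = q(2,) = 0
  (h (q (q (q (q (g))))) (q (q (g)))) = h(2, 0) = 1

value = 1


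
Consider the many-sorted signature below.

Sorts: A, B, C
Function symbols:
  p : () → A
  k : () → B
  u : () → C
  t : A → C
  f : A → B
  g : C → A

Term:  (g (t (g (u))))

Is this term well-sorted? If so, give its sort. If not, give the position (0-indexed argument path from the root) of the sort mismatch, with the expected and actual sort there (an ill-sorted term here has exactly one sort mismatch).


well-sorted; sort = A

      (u) : C
    (g (u)) : A
  (t (g (u))) : C
(g (t (g (u)))) : A


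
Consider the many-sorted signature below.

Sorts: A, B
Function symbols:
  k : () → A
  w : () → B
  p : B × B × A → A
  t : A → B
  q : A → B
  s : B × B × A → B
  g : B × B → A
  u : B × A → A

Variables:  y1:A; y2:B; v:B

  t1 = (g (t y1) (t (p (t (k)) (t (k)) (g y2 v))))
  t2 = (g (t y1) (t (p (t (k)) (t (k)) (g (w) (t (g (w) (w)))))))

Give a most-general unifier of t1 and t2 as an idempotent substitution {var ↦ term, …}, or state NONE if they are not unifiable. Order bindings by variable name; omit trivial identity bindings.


{v ↦ (t (g (w) (w))), y2 ↦ (w)}


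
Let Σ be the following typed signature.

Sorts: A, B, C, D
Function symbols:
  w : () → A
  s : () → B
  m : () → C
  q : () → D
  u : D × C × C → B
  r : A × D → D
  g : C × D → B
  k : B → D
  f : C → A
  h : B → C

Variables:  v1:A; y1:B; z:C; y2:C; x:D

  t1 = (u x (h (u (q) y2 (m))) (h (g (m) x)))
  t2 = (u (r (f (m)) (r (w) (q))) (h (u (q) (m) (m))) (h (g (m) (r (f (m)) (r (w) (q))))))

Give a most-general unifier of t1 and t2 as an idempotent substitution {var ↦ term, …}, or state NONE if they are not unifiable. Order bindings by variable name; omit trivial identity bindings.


{x ↦ (r (f (m)) (r (w) (q))), y2 ↦ (m)}


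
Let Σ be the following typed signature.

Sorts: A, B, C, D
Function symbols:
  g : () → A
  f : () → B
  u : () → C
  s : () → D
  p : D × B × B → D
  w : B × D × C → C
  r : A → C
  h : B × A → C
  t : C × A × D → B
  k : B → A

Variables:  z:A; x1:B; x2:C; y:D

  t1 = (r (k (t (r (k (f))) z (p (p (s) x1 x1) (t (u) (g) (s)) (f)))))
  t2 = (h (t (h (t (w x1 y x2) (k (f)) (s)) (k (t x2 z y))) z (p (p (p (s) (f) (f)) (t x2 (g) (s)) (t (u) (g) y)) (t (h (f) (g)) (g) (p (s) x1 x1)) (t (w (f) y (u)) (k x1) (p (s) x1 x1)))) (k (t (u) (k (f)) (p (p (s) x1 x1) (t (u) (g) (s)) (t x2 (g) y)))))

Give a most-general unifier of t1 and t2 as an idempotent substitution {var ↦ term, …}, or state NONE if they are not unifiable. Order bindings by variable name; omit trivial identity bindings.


head clash or occurs-check failure — not unifiable

NONE (not unifiable)


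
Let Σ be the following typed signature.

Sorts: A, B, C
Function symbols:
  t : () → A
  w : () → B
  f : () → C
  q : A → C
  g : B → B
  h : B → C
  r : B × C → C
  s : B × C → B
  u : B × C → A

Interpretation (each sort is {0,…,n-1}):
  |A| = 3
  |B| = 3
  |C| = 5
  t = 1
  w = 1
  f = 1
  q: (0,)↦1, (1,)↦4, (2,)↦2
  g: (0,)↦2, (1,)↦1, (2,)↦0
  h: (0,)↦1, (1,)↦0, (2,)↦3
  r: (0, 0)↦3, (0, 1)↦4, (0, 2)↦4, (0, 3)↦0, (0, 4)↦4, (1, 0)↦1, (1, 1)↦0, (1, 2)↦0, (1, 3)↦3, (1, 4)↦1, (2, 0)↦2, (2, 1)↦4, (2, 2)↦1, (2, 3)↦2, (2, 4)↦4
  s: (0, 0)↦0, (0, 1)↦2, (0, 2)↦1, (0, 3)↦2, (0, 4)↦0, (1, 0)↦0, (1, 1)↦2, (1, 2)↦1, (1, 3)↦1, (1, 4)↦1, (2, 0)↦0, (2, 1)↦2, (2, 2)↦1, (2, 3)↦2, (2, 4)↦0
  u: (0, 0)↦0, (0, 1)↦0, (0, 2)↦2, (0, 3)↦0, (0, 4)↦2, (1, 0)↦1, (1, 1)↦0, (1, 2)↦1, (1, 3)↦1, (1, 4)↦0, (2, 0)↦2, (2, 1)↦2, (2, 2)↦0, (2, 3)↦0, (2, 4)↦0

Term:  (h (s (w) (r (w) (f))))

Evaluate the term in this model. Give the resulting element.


  w = 1
  w = 1
  f = 1
  (r (w) (f)) = r(1, 1) = 0
  (s (w) (r (w) (f))) = s(1, 0) = 0
  (h (s (w) (r (w) (f)))) = h(0,) = 1

value = 1


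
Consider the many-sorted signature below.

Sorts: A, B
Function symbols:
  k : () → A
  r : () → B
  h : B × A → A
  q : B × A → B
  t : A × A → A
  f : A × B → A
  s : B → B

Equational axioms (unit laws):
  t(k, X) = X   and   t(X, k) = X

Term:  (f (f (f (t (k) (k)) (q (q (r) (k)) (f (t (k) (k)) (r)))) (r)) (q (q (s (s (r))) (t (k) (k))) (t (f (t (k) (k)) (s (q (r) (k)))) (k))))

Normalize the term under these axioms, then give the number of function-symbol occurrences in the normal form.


size = 24

1. (f (f (f (t (k) (k)) (q (q (r) (k)) (f (t (k) (k)) (r)))) (r)) (q (q (s (s (r))) (t (k) (k))) (t (f (t (k) (k)) (s (q (r) (k)))) (k))))  →  (f (f (f (k) (q (q (r) (k)) (f (t (k) (k)) (r)))) (r)) (q (q (s (s (r))) (t (k) (k))) (t (f (t (k) (k)) (s (q (r) (k)))) (k))))
2. (f (f (f (k) (q (q (r) (k)) (f (t (k) (k)) (r)))) (r)) (q (q (s (s (r))) (t (k) (k))) (t (f (t (k) (k)) (s (q (r) (k)))) (k))))  →  (f (f (f (k) (q (q (r) (k)) (f (k) (r)))) (r)) (q (q (s (s (r))) (t (k) (k))) (t (f (t (k) (k)) (s (q (r) (k)))) (k))))
3. (f (f (f (k) (q (q (r) (k)) (f (k) (r)))) (r)) (q (q (s (s (r))) (t (k) (k))) (t (f (t (k) (k)) (s (q (r) (k)))) (k))))  →  (f (f (f (k) (q (q (r) (k)) (f (k) (r)))) (r)) (q (q (s (s (r))) (k)) (t (f (t (k) (k)) (s (q (r) (k)))) (k))))
4. (f (f (f (k) (q (q (r) (k)) (f (k) (r)))) (r)) (q (q (s (s (r))) (k)) (t (f (t (k) (k)) (s (q (r) (k)))) (k))))  →  (f (f (f (k) (q (q (r) (k)) (f (k) (r)))) (r)) (q (q (s (s (r))) (k)) (f (t (k) (k)) (s (q (r) (k))))))
5. (f (f (f (k) (q (q (r) (k)) (f (k) (r)))) (r)) (q (q (s (s (r))) (k)) (f (t (k) (k)) (s (q (r) (k))))))  →  (f (f (f (k) (q (q (r) (k)) (f (k) (r)))) (r)) (q (q (s (s (r))) (k)) (f (k) (s (q (r) (k))))))
normal form: (f (f (f (k) (q (q (r) (k)) (f (k) (r)))) (r)) (q (q (s (s (r))) (k)) (f (k) (s (q (r) (k))))))


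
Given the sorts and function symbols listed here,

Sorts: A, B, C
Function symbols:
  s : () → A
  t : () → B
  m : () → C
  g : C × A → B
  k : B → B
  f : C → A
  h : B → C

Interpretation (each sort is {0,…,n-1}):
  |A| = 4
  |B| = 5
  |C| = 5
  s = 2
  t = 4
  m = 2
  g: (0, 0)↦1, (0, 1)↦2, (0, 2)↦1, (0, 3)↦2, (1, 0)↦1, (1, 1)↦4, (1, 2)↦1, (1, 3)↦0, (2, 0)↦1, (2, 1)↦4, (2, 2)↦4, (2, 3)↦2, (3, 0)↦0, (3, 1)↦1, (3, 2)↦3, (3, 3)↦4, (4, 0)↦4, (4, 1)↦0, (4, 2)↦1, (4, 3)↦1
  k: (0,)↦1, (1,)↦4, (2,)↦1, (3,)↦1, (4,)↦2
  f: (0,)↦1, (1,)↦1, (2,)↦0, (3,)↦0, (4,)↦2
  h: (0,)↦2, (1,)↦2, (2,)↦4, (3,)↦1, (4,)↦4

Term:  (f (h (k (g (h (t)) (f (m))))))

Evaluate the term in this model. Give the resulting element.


value = 2

  t = 4
  (h (t)) = h(4,) = 4
  m = 2
  (f (m)) = f(2,) = 0
  (g (h (t)) (f (m))) = g(4, 0) = 4
  (k (g (h (t)) (f (m)))) = k(4,) = 2
  (h (k (g (h (t)) (f (m))))) = h(2,) = 4
  (f (h (k (g (h (t)) (f (m)))))) = f(4,) = 2


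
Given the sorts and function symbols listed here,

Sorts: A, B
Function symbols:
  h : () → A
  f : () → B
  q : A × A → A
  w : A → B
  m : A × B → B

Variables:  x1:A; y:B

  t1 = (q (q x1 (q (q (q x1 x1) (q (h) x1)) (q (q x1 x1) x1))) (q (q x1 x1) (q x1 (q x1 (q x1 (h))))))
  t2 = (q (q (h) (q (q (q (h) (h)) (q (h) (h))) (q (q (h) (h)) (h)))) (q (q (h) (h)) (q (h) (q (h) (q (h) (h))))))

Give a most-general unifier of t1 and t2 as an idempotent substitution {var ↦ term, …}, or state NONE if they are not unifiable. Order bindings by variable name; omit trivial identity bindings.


{x1 ↦ (h)}


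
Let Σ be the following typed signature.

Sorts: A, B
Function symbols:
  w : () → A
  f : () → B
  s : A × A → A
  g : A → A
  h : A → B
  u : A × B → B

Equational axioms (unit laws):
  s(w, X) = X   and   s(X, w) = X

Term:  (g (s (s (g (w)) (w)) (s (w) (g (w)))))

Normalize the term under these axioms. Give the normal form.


1. (g (s (s (g (w)) (w)) (s (w) (g (w)))))  →  (g (s (g (w)) (s (w) (g (w)))))
2. (g (s (g (w)) (s (w) (g (w)))))  →  (g (s (g (w)) (g (w))))

normal form = (g (s (g (w)) (g (w))))


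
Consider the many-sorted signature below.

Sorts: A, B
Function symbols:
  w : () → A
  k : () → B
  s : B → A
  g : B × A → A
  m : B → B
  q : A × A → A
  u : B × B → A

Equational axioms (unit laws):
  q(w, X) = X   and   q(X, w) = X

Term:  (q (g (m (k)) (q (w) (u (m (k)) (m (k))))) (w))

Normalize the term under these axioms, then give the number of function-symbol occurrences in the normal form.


size = 8

1. (q (g (m (k)) (q (w) (u (m (k)) (m (k))))) (w))  →  (g (m (k)) (q (w) (u (m (k)) (m (k)))))
2. (g (m (k)) (q (w) (u (m (k)) (m (k)))))  →  (g (m (k)) (u (m (k)) (m (k))))
normal form: (g (m (k)) (u (m (k)) (m (k))))


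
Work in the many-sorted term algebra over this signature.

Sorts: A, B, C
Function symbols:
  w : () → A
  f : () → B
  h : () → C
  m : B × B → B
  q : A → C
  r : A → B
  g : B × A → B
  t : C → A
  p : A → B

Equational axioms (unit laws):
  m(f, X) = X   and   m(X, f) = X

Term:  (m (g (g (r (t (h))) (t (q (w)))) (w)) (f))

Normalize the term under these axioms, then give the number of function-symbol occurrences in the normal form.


size = 9

1. (m (g (g (r (t (h))) (t (q (w)))) (w)) (f))  →  (g (g (r (t (h))) (t (q (w)))) (w))
normal form: (g (g (r (t (h))) (t (q (w)))) (w))


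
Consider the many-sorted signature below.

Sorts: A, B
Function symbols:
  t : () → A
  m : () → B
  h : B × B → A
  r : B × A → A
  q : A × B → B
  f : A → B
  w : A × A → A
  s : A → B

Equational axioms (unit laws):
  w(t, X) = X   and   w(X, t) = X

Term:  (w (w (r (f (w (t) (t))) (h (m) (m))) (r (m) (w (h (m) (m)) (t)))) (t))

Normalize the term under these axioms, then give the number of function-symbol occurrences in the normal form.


size = 12

1. (w (w (r (f (w (t) (t))) (h (m) (m))) (r (m) (w (h (m) (m)) (t)))) (t))  →  (w (r (f (w (t) (t))) (h (m) (m))) (r (m) (w (h (m) (m)) (t))))
2. (w (r (f (w (t) (t))) (h (m) (m))) (r (m) (w (h (m) (m)) (t))))  →  (w (r (f (t)) (h (m) (m))) (r (m) (w (h (m) (m)) (t))))
3. (w (r (f (t)) (h (m) (m))) (r (m) (w (h (m) (m)) (t))))  →  (w (r (f (t)) (h (m) (m))) (r (m) (h (m) (m))))
normal form: (w (r (f (t)) (h (m) (m))) (r (m) (h (m) (m))))


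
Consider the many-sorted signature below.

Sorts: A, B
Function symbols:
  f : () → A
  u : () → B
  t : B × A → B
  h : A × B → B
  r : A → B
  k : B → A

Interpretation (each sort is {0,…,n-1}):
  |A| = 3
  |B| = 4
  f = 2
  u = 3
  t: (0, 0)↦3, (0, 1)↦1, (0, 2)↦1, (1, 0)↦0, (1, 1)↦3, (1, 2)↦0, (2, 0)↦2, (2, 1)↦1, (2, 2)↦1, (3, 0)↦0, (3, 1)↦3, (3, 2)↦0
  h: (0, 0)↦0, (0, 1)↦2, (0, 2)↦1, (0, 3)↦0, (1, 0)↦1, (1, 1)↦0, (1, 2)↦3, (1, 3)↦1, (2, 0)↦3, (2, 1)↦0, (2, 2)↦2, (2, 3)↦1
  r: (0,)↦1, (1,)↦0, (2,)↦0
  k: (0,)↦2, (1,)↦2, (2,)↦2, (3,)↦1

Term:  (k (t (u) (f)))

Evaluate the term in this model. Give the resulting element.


value = 2

  u = 3
  f = 2
  (t (u) (f)) = t(3, 2) = 0
  (k (t (u) (f))) = k(0,) = 2


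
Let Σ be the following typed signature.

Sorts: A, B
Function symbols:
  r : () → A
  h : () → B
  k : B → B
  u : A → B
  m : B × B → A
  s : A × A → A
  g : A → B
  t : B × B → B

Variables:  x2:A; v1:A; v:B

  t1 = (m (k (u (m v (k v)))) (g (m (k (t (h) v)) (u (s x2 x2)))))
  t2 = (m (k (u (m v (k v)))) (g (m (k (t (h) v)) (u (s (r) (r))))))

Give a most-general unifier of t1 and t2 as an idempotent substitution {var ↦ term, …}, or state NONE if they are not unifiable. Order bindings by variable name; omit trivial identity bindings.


{x2 ↦ (r)}


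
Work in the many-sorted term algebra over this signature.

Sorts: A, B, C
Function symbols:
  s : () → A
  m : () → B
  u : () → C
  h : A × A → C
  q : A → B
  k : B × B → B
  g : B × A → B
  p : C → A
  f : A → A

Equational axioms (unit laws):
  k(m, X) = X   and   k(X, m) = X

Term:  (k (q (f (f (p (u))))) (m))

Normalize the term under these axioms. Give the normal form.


normal form = (q (f (f (p (u)))))

1. (k (q (f (f (p (u))))) (m))  →  (q (f (f (p (u)))))


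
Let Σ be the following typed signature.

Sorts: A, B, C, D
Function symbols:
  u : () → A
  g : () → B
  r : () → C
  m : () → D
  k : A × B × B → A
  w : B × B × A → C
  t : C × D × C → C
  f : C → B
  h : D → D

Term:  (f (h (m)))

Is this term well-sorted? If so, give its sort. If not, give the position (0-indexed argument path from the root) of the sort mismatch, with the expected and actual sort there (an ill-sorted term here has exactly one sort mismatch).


    (m) : D
  (h (m)) : D
(f (h (m))) : ✗ arg 0 at [0] has sort D, expected C

ill-sorted at position [0]: expected C, got D


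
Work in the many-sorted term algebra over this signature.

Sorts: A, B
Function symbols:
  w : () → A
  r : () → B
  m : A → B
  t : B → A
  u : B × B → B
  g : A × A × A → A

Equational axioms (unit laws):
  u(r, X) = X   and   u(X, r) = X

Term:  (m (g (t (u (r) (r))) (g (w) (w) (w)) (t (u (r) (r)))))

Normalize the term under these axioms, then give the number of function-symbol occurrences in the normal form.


size = 10

1. (m (g (t (u (r) (r))) (g (w) (w) (w)) (t (u (r) (r)))))  →  (m (g (t (r)) (g (w) (w) (w)) (t (u (r) (r)))))
2. (m (g (t (r)) (g (w) (w) (w)) (t (u (r) (r)))))  →  (m (g (t (r)) (g (w) (w) (w)) (t (r))))
normal form: (m (g (t (r)) (g (w) (w) (w)) (t (r))))
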